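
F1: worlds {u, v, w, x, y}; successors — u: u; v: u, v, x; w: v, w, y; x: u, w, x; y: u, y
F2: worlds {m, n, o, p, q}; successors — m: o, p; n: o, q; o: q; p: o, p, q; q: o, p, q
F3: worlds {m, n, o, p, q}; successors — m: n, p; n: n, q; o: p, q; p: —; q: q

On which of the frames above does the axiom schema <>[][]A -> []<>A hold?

F2

This is the axiom for a generalized confluence (Geach) condition; its first-order frame correspondent is forall x forall y forall z ((xRy & xRz) -> exists w (y R^2 w & zRw)).
F1: fails — xRu, xRw but no t with uR²t and wRt.
F2: condition met.
F3: fails — mRn, mRp but no w with nR²w and pRw.
Valid on: F2.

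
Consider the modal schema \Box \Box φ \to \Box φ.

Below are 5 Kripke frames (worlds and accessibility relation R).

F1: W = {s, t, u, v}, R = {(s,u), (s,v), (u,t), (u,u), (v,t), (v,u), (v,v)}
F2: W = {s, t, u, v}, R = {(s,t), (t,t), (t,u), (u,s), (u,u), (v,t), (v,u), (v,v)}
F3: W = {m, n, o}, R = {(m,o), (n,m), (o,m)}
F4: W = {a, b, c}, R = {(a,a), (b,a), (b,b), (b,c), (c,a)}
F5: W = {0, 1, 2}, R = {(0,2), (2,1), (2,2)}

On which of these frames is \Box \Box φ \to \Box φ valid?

Frame correspondent (Sahlqvist): \forall x \forall y (Rxy \to \exists z (Rxz \wedge Rzy)) — i.e. density.
F1: holds.
F2: holds.
F3: fails — Rnm but no z with Rnz and Rzm.
F4: holds.
F5: holds.
Valid on: F1, F2, F4, F5.

F1, F2, F4, F5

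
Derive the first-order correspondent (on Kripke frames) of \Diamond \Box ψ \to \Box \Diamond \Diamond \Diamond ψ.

\forall x \forall y \forall z ((xRy \wedge xRz) \to \exists w (yRw \wedge z R^3 w))

This is a Sahlqvist (Geach-type) schema ◇^1□^1ψ → □^1◇^3ψ.
Minimal-valuation argument: fix x; take any y with xR^1y and any z with xR^1z. Set V(ψ) to the set of worlds R-reachable from y in exactly 1 step. Then □^1ψ holds at y, so the antecedent holds at x; validity forces ◇^3ψ at z, giving a w with zR^3w and yR^1w.
First-order correspondent: \forall x \forall y \forall z ((xRy \wedge xRz) \to \exists w (yRw \wedge z R^3 w)).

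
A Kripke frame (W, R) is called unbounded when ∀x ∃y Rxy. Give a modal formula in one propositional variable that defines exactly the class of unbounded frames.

□r → ◇r

This is seriality; the standard corresponding axiom is D: □r → ◇r.
Suppose □r→◇r is valid. At any x set V(r)=W. Then □r at x, so ◇r at x, so x has a successor.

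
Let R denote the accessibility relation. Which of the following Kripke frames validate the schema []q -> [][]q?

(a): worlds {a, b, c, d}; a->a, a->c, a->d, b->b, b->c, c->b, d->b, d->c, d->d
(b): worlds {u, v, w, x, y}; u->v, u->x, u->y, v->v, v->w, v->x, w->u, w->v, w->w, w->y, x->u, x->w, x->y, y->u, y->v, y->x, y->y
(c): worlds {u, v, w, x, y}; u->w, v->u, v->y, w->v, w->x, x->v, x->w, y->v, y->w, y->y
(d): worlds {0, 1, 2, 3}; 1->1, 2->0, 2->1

(d)

This is the axiom for transitivity; its first-order frame correspondent is forall x forall y forall z (Rxy & Ryz -> Rxz).
(a): fails — Rcb and Rbc but not Rcc.
(b): fails — Ruv and Rvw but not Ruw.
(c): fails — Rxw and Rwx but not Rxx.
(d): satisfies the condition.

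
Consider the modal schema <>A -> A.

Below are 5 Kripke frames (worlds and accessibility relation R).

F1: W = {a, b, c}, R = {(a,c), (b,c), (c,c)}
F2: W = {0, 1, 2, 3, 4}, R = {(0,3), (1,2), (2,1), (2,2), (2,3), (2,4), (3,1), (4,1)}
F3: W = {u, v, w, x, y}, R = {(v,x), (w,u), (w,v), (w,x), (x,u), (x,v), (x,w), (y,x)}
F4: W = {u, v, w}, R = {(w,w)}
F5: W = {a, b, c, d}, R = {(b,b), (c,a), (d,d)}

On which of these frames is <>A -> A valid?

F4

This is the axiom for a generalized confluence (Geach) condition; its first-order frame correspondent is forall x forall y (xRy -> exists w (y = w & x = w)).
F1: fails — aRc but c ≠ a.
F2: fails — 0R3 but 3 ≠ 0.
F3: fails — vRx but x ≠ v.
F4: condition met.
F5: fails — cRa but a ≠ c.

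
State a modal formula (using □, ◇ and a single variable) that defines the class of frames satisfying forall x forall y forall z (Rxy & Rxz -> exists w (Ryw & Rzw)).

◇□s → □◇s

A defining formula is ◇□s → □◇s (the .2 axiom).
Suppose ◇□s→□◇s is valid. Take Rxy, Rxz and set V(s)={w : Ryw}. Then □s at y so ◇□s at x, so □◇s at x, so ◇s at z, giving w with Rzw and Ryw.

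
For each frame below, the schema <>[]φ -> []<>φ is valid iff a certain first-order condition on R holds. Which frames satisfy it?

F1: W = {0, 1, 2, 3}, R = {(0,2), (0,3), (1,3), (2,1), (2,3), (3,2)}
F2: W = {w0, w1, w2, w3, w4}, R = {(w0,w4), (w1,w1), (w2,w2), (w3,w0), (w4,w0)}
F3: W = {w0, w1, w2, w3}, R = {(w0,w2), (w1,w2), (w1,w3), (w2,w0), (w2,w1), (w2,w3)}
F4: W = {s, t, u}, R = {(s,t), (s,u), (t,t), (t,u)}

F2

Frame correspondent (Sahlqvist): forall x forall y forall z (Rxy & Rxz -> exists w (Ryw & Rzw)) — i.e. convergence.
F1: fails — R02 and R03 but 2 and 3 have no common successor.
F2: ✓.
F3: fails — Rw1w2 and Rw1w3 but w2 and w3 have no common successor.
F4: fails — Rsu and Rsu but u and u have no common successor.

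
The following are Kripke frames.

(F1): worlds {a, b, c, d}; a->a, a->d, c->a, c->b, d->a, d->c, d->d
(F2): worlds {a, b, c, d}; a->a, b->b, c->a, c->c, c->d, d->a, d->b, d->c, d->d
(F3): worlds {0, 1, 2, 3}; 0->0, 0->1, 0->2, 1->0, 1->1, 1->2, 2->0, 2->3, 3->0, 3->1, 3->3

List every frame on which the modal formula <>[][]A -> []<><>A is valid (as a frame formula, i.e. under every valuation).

This is the axiom for a generalized confluence (Geach) condition; its first-order frame correspondent is forall x forall y forall z ((xRy & xRz) -> exists w (y R^2 w & z R^2 w)).
(F1): fails — cRa, cRb but no w with aR²w and bR²w.
(F2): fails — dRa, dRb but no w with aR²w and bR²w.
(F3): satisfies the condition.

(F3)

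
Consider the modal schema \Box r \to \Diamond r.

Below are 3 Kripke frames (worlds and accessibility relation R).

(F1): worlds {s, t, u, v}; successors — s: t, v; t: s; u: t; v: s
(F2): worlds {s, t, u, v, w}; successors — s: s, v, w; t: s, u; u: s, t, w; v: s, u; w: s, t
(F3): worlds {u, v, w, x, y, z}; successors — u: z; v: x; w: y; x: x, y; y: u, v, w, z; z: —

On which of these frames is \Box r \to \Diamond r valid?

(F1), (F2)

The schema corresponds to seriality: \forall x \exists y Rxy.
(F1): ✓.
(F2): ✓.
(F3): fails — world z has no successor.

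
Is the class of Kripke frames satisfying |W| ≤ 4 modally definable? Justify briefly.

Modal frame validity is preserved under disjoint unions.
Any modal formula valid on each of 5 disjoint one-world frames is valid on their disjoint union (validity is preserved under disjoint unions). Each one-world frame has |W|=1≤4, but the union has |W|=5.
So no modal formula (or set of formulas) defines exactly the |W|≤4 frames.

Not definable by any modal formula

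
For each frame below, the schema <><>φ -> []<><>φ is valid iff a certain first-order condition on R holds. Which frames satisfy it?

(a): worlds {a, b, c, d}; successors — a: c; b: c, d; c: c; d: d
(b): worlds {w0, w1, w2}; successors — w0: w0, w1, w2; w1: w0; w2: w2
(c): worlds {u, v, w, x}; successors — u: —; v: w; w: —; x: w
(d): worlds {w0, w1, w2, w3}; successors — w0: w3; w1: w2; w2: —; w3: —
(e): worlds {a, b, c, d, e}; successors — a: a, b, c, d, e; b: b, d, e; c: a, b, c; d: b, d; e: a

(c), (d)

Frame correspondent (Sahlqvist): forall x forall y forall z ((x R^2 y & xRz) -> exists w (y = w & z R^2 w)) — i.e. a generalized confluence (Geach) condition.
(a): fails — bR²c, bRd but no w with c=w and dR²w.
(b): fails — w0R²w0, w0Rw2 but no w with w0=w and w2R²w.
(c): condition met.
(d): condition met.
(e): fails — aR²a, aRd but no w with a=w and dR²w.
Valid on: (c), (d).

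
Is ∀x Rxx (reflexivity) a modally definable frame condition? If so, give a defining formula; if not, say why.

Definable; □r → r defines it

This is a Sahlqvist condition; the T axiom □r → r defines it.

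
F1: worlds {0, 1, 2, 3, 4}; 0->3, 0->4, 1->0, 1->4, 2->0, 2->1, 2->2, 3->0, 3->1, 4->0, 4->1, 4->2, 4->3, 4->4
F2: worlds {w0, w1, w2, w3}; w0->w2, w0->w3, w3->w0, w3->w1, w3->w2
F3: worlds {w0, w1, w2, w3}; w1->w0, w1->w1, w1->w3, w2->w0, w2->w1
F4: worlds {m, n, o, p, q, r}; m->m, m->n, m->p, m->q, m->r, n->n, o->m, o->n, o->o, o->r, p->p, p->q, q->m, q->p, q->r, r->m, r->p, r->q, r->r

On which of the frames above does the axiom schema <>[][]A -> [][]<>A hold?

Frame correspondent (Sahlqvist): forall x forall y forall z ((xRy & x R^2 z) -> exists w (y R^2 w & zRw)) — i.e. a generalized confluence (Geach) condition.
F1: satisfies the condition.
F2: fails — w0Rw2, w0R²w0 but no w with w2R²w and w0Rw.
F3: fails — w1Rw0, w1R²w0 but no w with w0R²w and w0Rw.
F4: fails — mRn, mR²p but no w with nR²w and pRw.

F1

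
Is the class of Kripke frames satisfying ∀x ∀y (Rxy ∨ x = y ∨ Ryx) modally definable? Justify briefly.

If a class were modally definable it would be closed under disjoint unions (Goldblatt–Thomason).
Take 4 disjoint single-world reflexive frames: each is trivially connected, but their disjoint union has 4 worlds with no edge between distinct components, so it is not connected.
So no modal formula (or set of formulas) defines exactly the connected frames.

Not modally definable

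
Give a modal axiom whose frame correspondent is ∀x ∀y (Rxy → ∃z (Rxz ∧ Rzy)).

□□q → □q

The condition is density. The C4 schema □□q → □q defines it.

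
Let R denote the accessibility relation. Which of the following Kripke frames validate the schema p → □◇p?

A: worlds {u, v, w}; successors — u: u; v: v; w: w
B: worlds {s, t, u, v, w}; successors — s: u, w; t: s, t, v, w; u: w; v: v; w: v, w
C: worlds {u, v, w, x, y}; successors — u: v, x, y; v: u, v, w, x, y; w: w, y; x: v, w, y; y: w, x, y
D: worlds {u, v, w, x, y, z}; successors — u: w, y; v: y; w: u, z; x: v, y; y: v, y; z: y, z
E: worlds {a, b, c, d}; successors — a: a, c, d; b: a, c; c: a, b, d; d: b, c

A

The schema corresponds to symmetry: ∀x ∀y (Rxy → Ryx).
A: ✓.
B: fails — Rtv but not Rvt.
C: fails — Rxw but not Rwx.
D: fails — Rzy but not Ryz.
E: fails — Rba but not Rab.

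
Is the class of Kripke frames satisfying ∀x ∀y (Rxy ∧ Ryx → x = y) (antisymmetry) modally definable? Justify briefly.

No

Any modally definable frame class is closed under surjective bounded morphisms.
The 4-cycle (worlds a,b,c,d with a→b→c→d→a) is antisymmetric. Sending even-indexed worlds to s and odd-indexed worlds to t is a surjective bounded morphism onto the two-world frame with s↔t, which is not antisymmetric.
So no modal formula (or set of formulas) defines exactly the antisymmetric frames.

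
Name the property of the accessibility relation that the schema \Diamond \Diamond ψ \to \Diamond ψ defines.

Transitivity

This is frame-equivalent to □ψ → □□ψ (substitute ¬ψ for ψ and contrapose).
Suppose □ψ→□□ψ is valid. Take Rxy, Ryz and set V(ψ)={w : Rxw}. Then □ψ at x, so □□ψ at x, so □ψ at y, so ψ at z, i.e. Rxz.
Conversely, any frame satisfying \forall x \forall y \forall z (Rxy \wedge Ryz \to Rxz) validates the schema.
So the correspondent is transitivity.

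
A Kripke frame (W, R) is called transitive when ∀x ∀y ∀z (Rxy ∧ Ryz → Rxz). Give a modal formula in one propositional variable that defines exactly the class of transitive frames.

A defining formula is □r → □□r (the 4 axiom).

□r → □□r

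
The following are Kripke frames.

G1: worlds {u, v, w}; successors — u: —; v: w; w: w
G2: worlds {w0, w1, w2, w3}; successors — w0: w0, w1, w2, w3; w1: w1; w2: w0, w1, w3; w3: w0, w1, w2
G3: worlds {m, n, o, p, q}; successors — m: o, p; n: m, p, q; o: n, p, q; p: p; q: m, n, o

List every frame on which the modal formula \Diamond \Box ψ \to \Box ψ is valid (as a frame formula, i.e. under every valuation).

G1

The schema corresponds to the Euclidean property: \forall x \forall y \forall z (Rxy \wedge Rxz \to Ryz).
G1: ✓.
G2: fails — Rw0w1 and Rw0w0 but not Rw1w0.
G3: fails — Rmo and Rmo but not Roo.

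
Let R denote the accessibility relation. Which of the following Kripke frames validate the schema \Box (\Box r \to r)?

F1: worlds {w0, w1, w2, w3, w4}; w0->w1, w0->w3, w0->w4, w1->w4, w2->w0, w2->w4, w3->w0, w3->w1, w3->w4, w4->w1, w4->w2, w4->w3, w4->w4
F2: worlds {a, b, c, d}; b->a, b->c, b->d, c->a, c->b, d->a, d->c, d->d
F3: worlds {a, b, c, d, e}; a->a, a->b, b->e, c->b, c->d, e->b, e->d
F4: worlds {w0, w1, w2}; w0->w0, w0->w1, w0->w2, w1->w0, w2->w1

Frame correspondent (Sahlqvist): \forall x \forall y (Rxy \to Ryy) — i.e. shift-reflexivity.
F1: fails — Rw3w1 but not Rw1w1.
F2: fails — Rbc but not Rcc.
F3: fails — Reb but not Rbb.
F4: fails — Rw0w1 but not Rw1w1.
Valid on no frame.

none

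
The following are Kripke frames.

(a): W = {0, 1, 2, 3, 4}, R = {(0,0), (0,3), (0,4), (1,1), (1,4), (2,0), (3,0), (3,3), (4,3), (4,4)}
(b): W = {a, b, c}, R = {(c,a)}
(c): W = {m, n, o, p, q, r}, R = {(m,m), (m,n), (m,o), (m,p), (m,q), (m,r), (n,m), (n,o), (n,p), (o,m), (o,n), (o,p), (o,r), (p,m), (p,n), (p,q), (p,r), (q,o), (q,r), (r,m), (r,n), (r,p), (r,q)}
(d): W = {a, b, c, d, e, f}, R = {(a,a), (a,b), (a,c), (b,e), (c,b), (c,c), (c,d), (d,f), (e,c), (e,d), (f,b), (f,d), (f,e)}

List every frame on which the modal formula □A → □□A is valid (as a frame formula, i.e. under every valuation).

This is the axiom for transitivity; its first-order frame correspondent is ∀x ∀y ∀z (Rxy ∧ Ryz → Rxz).
(a): fails — R43 and R30 but not R40.
(b): condition met.
(c): fails — Rom and Rmq but not Roq.
(d): fails — Rcd and Rdf but not Rcf.
Valid on: (b).

(b)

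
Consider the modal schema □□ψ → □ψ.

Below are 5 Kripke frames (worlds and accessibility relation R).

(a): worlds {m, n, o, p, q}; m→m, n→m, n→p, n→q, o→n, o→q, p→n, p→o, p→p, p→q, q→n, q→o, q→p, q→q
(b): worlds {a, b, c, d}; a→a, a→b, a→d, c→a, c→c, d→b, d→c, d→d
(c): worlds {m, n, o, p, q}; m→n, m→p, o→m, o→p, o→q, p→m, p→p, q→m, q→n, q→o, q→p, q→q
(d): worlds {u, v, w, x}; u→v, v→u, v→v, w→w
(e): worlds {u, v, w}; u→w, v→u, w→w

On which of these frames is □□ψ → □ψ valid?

Frame correspondent (Sahlqvist): ∀x ∀y (Rxy → ∃z (Rxz ∧ Rzy)) — i.e. density.
(a): ✓.
(b): ✓.
(c): fails — Rmn but no z with Rmz and Rzn.
(d): ✓.
(e): fails — Rvu but no z with Rvz and Rzu.
Valid on: (a), (b), (d).

(a), (b), (d)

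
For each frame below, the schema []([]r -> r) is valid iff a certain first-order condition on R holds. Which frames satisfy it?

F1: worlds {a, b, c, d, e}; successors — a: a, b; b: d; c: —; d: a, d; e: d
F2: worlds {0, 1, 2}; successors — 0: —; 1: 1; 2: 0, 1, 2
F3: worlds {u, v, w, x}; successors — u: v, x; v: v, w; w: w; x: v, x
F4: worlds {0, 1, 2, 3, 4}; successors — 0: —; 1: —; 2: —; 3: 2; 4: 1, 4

The schema corresponds to shift-reflexivity: forall x forall y (Rxy -> Ryy).
F1: fails — Rab but not Rbb.
F2: fails — R20 but not R00.
F3: holds.
F4: fails — R41 but not R11.
Valid on: F3.

F3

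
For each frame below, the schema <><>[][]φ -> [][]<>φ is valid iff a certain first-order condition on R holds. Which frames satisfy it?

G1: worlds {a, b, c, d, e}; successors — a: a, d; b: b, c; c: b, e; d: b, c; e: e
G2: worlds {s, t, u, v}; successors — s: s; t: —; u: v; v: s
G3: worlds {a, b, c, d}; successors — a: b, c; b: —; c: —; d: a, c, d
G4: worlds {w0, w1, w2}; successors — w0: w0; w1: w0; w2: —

G2, G4

This is the axiom for a generalized confluence (Geach) condition; its first-order frame correspondent is forall x forall y forall z ((x R^2 y & x R^2 z) -> exists w (y R^2 w & zRw)).
G1: fails — aR²b, aR²a but no w with bR²w and aRw.
G2: ✓.
G3: fails — dR²a, dR²a but no w with aR²w and aRw.
G4: ✓.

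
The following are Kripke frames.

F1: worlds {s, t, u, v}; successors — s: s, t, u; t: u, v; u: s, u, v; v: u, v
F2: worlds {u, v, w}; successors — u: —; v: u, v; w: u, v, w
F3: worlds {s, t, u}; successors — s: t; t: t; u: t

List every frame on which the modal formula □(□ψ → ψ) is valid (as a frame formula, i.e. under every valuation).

Frame correspondent (Sahlqvist): ∀x ∀y (Rxy → Ryy) — i.e. shift-reflexivity.
F1: fails — Rst but not Rtt.
F2: fails — Rwu but not Ruu.
F3: satisfies the condition.

F3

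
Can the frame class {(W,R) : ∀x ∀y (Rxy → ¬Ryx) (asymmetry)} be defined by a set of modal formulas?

If a class were modally definable it would be closed under surjective bounded morphisms (Goldblatt–Thomason).
The 3-cycle (worlds s,t,u with s→t→u→s) is asymmetric. Mapping every world to a single reflexive point • is a surjective bounded morphism, and the reflexive point is not asymmetric (R•• but asymmetry requires ¬R••).
So the class is not modally definable.

Not modally definable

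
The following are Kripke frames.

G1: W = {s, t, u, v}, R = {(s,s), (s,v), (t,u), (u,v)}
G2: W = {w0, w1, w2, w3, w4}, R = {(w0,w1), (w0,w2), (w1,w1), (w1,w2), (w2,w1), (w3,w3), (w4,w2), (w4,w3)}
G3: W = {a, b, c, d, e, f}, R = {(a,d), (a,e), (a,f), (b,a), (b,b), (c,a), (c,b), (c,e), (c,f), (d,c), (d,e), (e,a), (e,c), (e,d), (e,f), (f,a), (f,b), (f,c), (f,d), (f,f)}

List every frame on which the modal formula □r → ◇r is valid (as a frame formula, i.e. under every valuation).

The schema corresponds to seriality: ∀x ∃y Rxy.
G1: fails — world v has no successor.
G2: satisfies the condition.
G3: satisfies the condition.
Valid on: G2, G3.

G2, G3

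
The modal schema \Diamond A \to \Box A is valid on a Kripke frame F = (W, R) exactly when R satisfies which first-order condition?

partial functionality

Suppose ◇A→□A is valid. Take Rxy, Rxz and set V(A)={y}. Then ◇A at x, so □A at x, so A at z, i.e. z=y.
Conversely, on a frame with partial functionality the schema holds at every world under every valuation.
So the correspondent is partial functionality.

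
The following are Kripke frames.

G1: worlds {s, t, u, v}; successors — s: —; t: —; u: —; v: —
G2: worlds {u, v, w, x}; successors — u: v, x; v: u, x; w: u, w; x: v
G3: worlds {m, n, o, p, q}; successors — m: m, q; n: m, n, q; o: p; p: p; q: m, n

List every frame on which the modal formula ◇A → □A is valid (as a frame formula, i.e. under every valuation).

G1

Frame correspondent (Sahlqvist): ∀x ∀y ∀z (Rxy ∧ Rxz → y = z) — i.e. partial functionality.
G1: condition met.
G2: fails — u sees both v and x.
G3: fails — m sees both m and q.
Valid on: G1.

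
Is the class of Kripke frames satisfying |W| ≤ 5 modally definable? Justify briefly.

If a class were modally definable it would be closed under disjoint unions (Goldblatt–Thomason).
Any modal formula valid on each of 6 disjoint one-world frames is valid on their disjoint union (validity is preserved under disjoint unions). Each one-world frame has |W|=1≤5, but the union has |W|=6.
So the class is not modally definable.

No — not modally definable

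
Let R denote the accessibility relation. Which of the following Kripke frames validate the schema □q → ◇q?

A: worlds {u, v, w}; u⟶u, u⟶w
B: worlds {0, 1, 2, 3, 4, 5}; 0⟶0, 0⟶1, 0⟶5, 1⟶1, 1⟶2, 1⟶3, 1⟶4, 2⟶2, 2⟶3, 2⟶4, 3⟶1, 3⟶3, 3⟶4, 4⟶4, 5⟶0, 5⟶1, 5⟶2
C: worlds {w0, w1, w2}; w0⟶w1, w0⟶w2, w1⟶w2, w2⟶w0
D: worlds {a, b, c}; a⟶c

B, C

Frame correspondent (Sahlqvist): ∀x ∃y Rxy — i.e. seriality.
A: fails — world v has no successor.
B: holds.
C: holds.
D: fails — world b has no successor.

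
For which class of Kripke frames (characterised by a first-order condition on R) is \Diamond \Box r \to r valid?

Equivalently (dual form): r → □◇r.
Suppose r→□◇r is valid. Take Rxy and set V(r)={x}. Then r at x, so □◇r at x, so ◇r at y, so some z with Ryz has r; z=x, i.e. Ryx.

Symmetry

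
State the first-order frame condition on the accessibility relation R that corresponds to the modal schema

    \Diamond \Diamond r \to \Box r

\forall x \forall y \forall z ((x R^2 y \wedge xRz) \to \exists w (y = w \wedge z = w))

This is a Sahlqvist (Geach-type) schema ◇^2□^0r → □^1◇^0r.
Minimal-valuation argument: fix x; take any y with xR^2y and any z with xR^1z. Set V(r) to the set of worlds R-reachable from y in exactly 0 steps. Then □^0r holds at y, so the antecedent holds at x; validity forces ◇^0r at z, giving a w with zR^0w and yR^0w.
First-order correspondent: \forall x \forall y \forall z ((x R^2 y \wedge xRz) \to \exists w (y = w \wedge z = w)).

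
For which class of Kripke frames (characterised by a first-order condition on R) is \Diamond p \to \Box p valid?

Suppose ◇p→□p is valid. Take Rxy, Rxz and set V(p)={y}. Then ◇p at x, so □p at x, so p at z, i.e. z=y.
Conversely, any frame satisfying \forall x \forall y \forall z (Rxy \wedge Rxz \to y = z) validates the schema.
Frame condition: \forall x \forall y \forall z (Rxy \wedge Rxz \to y = z).

partial functionality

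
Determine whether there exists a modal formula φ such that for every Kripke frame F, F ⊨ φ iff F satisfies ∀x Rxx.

Yes — defined by □p → p

Yes: it is reflexivity, defined by the T schema □p → p.
Suppose □p→p is valid. At any x set V(p)={w : Rxw}. Then □p holds at x, so p holds at x, i.e. Rxx.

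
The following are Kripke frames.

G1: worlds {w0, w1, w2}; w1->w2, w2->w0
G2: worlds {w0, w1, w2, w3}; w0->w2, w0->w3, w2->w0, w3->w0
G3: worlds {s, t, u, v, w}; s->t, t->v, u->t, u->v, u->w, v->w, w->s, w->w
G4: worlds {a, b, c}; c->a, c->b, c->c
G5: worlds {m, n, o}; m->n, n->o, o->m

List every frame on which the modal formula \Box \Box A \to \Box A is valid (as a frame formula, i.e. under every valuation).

This is the axiom for density; its first-order frame correspondent is \forall x \forall y (Rxy \to \exists z (Rxz \wedge Rzy)).
G1: fails — Rw1w2 but no z with Rw1z and Rzw2.
G2: fails — Rw0w2 but no z with Rw0z and Rzw2.
G3: fails — Rtv but no z with Rtz and Rzv.
G4: satisfies the condition.
G5: fails — Rno but no z with Rnz and Rzo.

G4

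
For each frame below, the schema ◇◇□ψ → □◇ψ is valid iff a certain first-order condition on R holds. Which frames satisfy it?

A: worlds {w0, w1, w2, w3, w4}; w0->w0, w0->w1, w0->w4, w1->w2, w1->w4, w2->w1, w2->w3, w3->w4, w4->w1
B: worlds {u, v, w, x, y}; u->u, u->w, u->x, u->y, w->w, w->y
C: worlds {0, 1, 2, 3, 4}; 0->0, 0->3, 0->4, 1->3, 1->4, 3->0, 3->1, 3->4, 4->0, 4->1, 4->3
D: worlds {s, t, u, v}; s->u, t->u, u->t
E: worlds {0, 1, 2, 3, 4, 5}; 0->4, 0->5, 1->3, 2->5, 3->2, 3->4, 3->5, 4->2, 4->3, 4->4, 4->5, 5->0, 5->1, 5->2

The schema corresponds to a generalized confluence (Geach) condition: ∀x ∀y ∀z ((xR²y ∧ xRz) → ∃w (yRw ∧ zRw)).
A: fails — w0R²w1, w0Rw4 but no w with w1Rw and w4Rw.
B: fails — uR²u, uRx but no t with uRt and xRt.
C: holds.
D: fails — sR²t, sRu but no w with tRw and uRw.
E: fails — 0R²0, 0R5 but no w with 0Rw and 5Rw.

C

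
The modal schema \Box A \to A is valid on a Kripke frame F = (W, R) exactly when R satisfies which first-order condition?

This schema is the T axiom.
Its frame correspondent is reflexivity — \forall x Rxx.

reflexivity: \forall x Rxx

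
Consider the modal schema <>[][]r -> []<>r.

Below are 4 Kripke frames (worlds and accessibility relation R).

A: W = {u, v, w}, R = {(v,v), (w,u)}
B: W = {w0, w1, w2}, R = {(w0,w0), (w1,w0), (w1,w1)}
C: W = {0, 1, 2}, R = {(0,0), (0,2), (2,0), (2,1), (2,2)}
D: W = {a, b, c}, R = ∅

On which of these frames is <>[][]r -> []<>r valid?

The schema corresponds to a generalized confluence (Geach) condition: forall x forall y forall z ((xRy & xRz) -> exists w (y R^2 w & zRw)).
A: fails — wRu, wRu but no t with uR²t and uRt.
B: holds.
C: fails — 2R0, 2R1 but no w with 0R²w and 1Rw.
D: holds.
Valid on: B, D.

B, D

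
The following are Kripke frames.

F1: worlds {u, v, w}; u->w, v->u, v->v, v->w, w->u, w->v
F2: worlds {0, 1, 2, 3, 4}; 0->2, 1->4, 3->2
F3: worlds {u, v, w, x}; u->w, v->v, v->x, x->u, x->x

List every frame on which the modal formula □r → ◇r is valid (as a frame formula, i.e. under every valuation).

The schema corresponds to seriality: ∀x ∃y Rxy.
F1: holds.
F2: fails — world 2 has no successor.
F3: fails — world w has no successor.

F1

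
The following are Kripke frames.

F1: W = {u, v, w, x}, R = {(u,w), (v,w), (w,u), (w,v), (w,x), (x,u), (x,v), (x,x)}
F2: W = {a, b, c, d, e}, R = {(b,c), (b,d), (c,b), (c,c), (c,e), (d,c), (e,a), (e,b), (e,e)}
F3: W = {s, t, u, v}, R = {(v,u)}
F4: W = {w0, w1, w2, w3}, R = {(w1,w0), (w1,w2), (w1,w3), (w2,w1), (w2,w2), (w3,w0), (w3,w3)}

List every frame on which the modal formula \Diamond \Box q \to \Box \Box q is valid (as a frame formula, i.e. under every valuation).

This is the axiom for a generalized confluence (Geach) condition; its first-order frame correspondent is \forall x \forall y \forall z ((xRy \wedge x R^2 z) \to \exists w (yRw \wedge z = w)).
F1: fails — wRu, wR²u but no t with uRt and u=t.
F2: fails — bRd, bR²b but no w with dRw and b=w.
F3: ✓.
F4: fails — w1Rw0, w1R²w0 but no w with w0Rw and w0=w.
Valid on: F3.

F3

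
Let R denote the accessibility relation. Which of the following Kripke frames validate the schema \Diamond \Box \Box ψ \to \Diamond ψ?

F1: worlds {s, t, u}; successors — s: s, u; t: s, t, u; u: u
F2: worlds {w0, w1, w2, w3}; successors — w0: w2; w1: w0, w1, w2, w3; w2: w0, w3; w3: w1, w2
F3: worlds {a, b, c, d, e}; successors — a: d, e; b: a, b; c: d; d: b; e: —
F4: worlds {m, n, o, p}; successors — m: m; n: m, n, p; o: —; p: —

The schema corresponds to a generalized confluence (Geach) condition: \forall x \forall y (xRy \to \exists w (y R^2 w \wedge xRw)).
F1: ✓.
F2: ✓.
F3: fails — aRd but no w with dR²w and aRw.
F4: fails — nRp but no w with pR²w and nRw.

F1, F2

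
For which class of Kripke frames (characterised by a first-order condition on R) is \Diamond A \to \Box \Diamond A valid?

the Euclidean property

Suppose ◇A→□◇A is valid. Take Rxy, Rxz and set V(A)={y}. Then ◇A at x, so □◇A at x, so ◇A at z, so some w with Rzw has A; w=y, i.e. Rzy. By symmetry of the argument, Ryz.
Conversely, any frame satisfying \forall x \forall y \forall z (Rxy \wedge Rxz \to Ryz) validates the schema.
So the correspondent is the Euclidean property.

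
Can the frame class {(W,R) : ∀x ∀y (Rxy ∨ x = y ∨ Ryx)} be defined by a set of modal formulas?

Modal frame validity is preserved under disjoint unions.
Take 3 disjoint single-world reflexive frames: each is trivially connected, but their disjoint union has 3 worlds with no edge between distinct components, so it is not connected.
So no modal formula (or set of formulas) defines exactly the connected frames.

No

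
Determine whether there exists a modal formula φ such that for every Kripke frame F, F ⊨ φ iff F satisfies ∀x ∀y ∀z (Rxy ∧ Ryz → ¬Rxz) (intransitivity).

No

Modal frame validity is preserved under surjective bounded morphisms.
The 3-cycle (worlds s,t,u with s→t→u→s) is intransitive. Mapping every world to a single reflexive point • is a surjective bounded morphism; the reflexive point is not intransitive (R••∧R•• but R••).
So no modal formula (or set of formulas) defines exactly the intransitive frames.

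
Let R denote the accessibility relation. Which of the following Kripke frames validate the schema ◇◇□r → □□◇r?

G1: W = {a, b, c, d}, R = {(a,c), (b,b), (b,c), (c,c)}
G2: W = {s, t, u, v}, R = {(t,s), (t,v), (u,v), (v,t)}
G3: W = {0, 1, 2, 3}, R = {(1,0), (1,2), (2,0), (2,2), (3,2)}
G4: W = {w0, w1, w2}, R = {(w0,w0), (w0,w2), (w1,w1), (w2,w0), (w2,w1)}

The schema corresponds to a generalized confluence (Geach) condition: ∀x ∀y ∀z ((xR²y ∧ xR²z) → ∃w (yRw ∧ zRw)).
G1: ✓.
G2: fails — vR²s, vR²s but no w with sRw and sRw.
G3: fails — 1R²0, 1R²0 but no w with 0Rw and 0Rw.
G4: fails — w0R²w0, w0R²w1 but no w with w0Rw and w1Rw.

G1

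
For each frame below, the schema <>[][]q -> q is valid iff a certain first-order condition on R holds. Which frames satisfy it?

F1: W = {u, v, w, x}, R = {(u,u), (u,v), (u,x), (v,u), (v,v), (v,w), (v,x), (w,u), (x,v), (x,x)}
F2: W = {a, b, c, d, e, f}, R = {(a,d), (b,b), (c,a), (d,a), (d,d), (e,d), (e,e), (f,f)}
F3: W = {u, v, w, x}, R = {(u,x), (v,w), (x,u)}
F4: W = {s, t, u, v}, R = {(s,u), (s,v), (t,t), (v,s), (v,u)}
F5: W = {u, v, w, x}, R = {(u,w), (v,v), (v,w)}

This is the axiom for a generalized confluence (Geach) condition; its first-order frame correspondent is forall x forall y (xRy -> exists w (y R^2 w & x = w)).
F1: condition met.
F2: fails — cRa but no w with aR²w and c=w.
F3: fails — uRx but no t with xR²t and u=t.
F4: fails — sRu but no w with uR²w and s=w.
F5: fails — uRw but no t with wR²t and u=t.
Valid on: F1.

F1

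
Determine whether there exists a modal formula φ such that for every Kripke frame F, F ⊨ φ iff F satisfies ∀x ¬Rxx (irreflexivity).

Modal frame validity is preserved under surjective bounded morphisms.
The 4-cycle (worlds w0,w1,w2,w3 with w0→w1→w2→w3→w0) is irreflexive, and the map sending every world to a single reflexive point • is a surjective bounded morphism (forth: every edge maps to (•,•); back: every world has a successor). So any modal formula valid on the 4-cycle is also valid on the reflexive point, which is not irreflexive.
So no modal formula (or set of formulas) defines exactly the irreflexive frames.

No — not modally definable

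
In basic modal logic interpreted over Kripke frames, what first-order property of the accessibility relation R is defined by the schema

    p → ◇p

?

Reflexivity

Equivalently (dual form): □p → p.
Suppose □p→p is valid. At any x set V(p)={w : Rxw}. Then □p holds at x, so p holds at x, i.e. Rxx.
Conversely, on a frame with reflexivity the schema holds at every world under every valuation.
Frame condition: ∀x Rxx.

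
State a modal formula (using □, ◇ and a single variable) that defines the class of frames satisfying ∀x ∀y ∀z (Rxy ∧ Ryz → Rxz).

□q → □□q

A defining formula is □q → □□q (the 4 axiom).
Suppose □q→□□q is valid. Take Rxy, Ryz and set V(q)={w : Rxw}. Then □q at x, so □□q at x, so □q at y, so q at z, i.e. Rxz.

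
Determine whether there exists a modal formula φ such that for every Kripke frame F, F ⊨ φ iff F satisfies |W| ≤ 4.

If a class were modally definable it would be closed under disjoint unions (Goldblatt–Thomason).
Any modal formula valid on each of 5 disjoint one-world frames is valid on their disjoint union (validity is preserved under disjoint unions). Each one-world frame has |W|=1≤4, but the union has |W|=5.
So no modal formula (or set of formulas) defines exactly the |W|≤4 frames.

Not modally definable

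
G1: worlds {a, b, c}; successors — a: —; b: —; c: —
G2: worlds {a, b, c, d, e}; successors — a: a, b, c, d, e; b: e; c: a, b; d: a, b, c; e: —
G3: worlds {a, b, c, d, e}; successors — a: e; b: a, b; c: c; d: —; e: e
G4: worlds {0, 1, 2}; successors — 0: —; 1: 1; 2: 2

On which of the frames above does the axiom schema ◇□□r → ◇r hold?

G1, G4

Frame correspondent (Sahlqvist): ∀x ∀y (xRy → ∃w (yR²w ∧ xRw)) — i.e. a generalized confluence (Geach) condition.
G1: holds.
G2: fails — aRb but no w with bR²w and aRw.
G3: fails — bRa but no w with aR²w and bRw.
G4: holds.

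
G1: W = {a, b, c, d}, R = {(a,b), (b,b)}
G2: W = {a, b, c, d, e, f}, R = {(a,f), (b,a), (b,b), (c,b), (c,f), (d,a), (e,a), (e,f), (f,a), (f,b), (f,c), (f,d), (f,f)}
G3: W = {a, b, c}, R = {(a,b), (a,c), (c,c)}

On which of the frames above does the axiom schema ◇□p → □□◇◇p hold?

G1

The schema corresponds to a generalized confluence (Geach) condition: ∀x ∀y ∀z ((xRy ∧ xR²z) → ∃w (yRw ∧ zR²w)).
G1: ✓.
G2: fails — cRb, cR²d but no w with bRw and dR²w.
G3: fails — aRb, aR²c but no w with bRw and cR²w.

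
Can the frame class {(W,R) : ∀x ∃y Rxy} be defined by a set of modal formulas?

Definable; □r → ◇r defines it

The condition is seriality. A defining modal formula is □r → ◇r.
Suppose □r→◇r is valid. At any x set V(r)=W. Then □r at x, so ◇r at x, so x has a successor.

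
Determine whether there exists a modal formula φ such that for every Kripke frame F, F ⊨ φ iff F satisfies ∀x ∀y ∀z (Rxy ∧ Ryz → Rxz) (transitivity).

This is a Sahlqvist condition; the 4 axiom □q → □□q defines it.
Suppose □q→□□q is valid. Take Rxy, Ryz and set V(q)={w : Rxw}. Then □q at x, so □□q at x, so □q at y, so q at z, i.e. Rxz.

Yes, by □q → □□q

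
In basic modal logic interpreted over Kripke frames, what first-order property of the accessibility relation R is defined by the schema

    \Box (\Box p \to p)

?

Suppose □(□p→p) is valid. Take Rxy and set V(p)={w : Ryw}. Then at y, □p holds; since □(□p→p) at x, □p→p at y, so p at y, i.e. Ryy.
Conversely, any frame satisfying \forall x \forall y (Rxy \to Ryy) validates the schema.
So the correspondent is shift-reflexivity.

shift-reflexivity: \forall x \forall y (Rxy \to Ryy)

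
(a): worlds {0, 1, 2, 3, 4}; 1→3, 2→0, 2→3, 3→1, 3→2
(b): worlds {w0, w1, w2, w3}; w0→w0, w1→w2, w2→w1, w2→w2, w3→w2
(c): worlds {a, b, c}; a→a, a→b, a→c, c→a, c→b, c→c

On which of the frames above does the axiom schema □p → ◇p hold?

(b)

The schema corresponds to seriality: ∀x ∃y Rxy.
(a): fails — world 0 has no successor.
(b): satisfies the condition.
(c): fails — world b has no successor.
Valid on: (b).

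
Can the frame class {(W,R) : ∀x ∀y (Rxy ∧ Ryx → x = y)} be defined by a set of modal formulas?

No

Any modally definable frame class is closed under surjective bounded morphisms.
The 4-cycle (worlds w0,w1,w2,w3 with w0→w1→w2→w3→w0) is antisymmetric. Sending even-indexed worlds to • and odd-indexed worlds to ∘ is a surjective bounded morphism onto the two-world frame with •↔∘, which is not antisymmetric.
So no modal formula (or set of formulas) defines exactly the antisymmetric frames.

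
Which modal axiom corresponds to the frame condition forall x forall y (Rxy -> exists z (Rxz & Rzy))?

□□s → □s

This is density; the standard corresponding axiom is C4: □□s → □s.
Suppose □□s→□s is valid. Take Rxy and set V(s)={w : xR²w}. Then □□s at x, so □s at x, so s at y, i.e. ∃z(Rxz∧Rzy).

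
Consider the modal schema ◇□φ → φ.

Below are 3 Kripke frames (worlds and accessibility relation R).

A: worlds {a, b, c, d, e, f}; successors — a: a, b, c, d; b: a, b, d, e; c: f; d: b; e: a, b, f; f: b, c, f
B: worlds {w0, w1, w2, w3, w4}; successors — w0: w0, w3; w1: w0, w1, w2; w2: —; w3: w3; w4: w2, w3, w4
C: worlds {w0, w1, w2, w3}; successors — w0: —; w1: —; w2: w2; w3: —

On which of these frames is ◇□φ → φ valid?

This is the axiom for a generalized confluence (Geach) condition; its first-order frame correspondent is ∀x ∀y (xRy → ∃w (yRw ∧ x = w)).
A: fails — aRc but no w with cRw and a=w.
B: fails — w0Rw3 but no w with w3Rw and w0=w.
C: holds.

C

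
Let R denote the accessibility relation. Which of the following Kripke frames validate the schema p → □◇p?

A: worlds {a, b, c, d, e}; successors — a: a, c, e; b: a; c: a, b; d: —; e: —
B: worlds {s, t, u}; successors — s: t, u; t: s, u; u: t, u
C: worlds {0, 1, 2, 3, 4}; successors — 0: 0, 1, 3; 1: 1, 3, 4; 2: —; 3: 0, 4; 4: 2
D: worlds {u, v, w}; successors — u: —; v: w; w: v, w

D

Frame correspondent (Sahlqvist): ∀x ∀y (Rxy → Ryx) — i.e. symmetry.
A: fails — Rae but not Rea.
B: fails — Rsu but not Rus.
C: fails — R34 but not R43.
D: satisfies the condition.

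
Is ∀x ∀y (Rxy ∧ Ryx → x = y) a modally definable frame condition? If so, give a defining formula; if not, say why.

No

If a class were modally definable it would be closed under surjective bounded morphisms (Goldblatt–Thomason).
The 6-cycle (worlds 0,1,2,3,4,5 with 0→1→2→3→4→5→0) is antisymmetric. Sending even-indexed worlds to s and odd-indexed worlds to t is a surjective bounded morphism onto the two-world frame with s↔t, which is not antisymmetric.
Hence antisymmetry is not modally definable.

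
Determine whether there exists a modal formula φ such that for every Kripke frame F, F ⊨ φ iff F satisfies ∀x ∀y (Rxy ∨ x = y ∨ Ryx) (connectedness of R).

If a class were modally definable it would be closed under disjoint unions (Goldblatt–Thomason).
Take 2 disjoint single-world reflexive frames: each is trivially connected, but their disjoint union has 2 worlds with no edge between distinct components, so it is not connected.
So the class is not modally definable.

No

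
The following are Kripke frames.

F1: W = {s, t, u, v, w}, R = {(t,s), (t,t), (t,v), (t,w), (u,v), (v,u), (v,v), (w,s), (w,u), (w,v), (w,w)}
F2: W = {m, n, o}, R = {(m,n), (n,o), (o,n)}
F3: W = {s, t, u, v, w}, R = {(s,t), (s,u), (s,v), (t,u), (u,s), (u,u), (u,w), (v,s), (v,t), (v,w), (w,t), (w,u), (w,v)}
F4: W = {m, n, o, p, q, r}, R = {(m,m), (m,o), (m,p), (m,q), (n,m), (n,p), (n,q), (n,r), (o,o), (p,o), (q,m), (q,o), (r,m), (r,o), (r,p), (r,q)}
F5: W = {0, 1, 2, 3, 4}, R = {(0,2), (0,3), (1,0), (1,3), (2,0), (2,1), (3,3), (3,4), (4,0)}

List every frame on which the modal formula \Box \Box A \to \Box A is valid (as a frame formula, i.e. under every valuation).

Frame correspondent (Sahlqvist): \forall x \forall y (Rxy \to \exists z (Rxz \wedge Rzy)) — i.e. density.
F1: satisfies the condition.
F2: fails — Rno but no z with Rnz and Rzo.
F3: fails — Rvw but no z with Rvz and Rzw.
F4: fails — Rnr but no z with Rnz and Rzr.
F5: fails — R10 but no z with R1z and Rz0.

F1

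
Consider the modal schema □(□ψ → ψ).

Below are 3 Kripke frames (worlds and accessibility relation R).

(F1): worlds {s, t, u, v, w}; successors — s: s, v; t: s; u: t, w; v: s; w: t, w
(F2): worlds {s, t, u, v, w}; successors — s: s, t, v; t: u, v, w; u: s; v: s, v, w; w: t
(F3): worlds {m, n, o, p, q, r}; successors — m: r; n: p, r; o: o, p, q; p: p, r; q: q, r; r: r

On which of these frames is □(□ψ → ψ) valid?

Frame correspondent (Sahlqvist): ∀x ∀y (Rxy → Ryy) — i.e. shift-reflexivity.
(F1): fails — Rwt but not Rtt.
(F2): fails — Rwt but not Rtt.
(F3): satisfies the condition.
Valid on: (F3).

(F3)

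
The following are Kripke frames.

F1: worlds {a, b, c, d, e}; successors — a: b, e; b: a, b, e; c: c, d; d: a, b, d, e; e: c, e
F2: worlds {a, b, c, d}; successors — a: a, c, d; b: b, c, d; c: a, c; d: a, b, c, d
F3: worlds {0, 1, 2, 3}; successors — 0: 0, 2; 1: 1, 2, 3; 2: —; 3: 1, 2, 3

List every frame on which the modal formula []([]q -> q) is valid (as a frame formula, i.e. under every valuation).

F2

This is the axiom for shift-reflexivity; its first-order frame correspondent is forall x forall y (Rxy -> Ryy).
F1: fails — Rba but not Raa.
F2: ✓.
F3: fails — R32 but not R22.
Valid on: F2.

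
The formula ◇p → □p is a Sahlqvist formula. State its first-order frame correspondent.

Partial functionality

This is the CD axiom.
Its frame correspondent is partial functionality — ∀x ∀y ∀z (Rxy ∧ Rxz → y = z).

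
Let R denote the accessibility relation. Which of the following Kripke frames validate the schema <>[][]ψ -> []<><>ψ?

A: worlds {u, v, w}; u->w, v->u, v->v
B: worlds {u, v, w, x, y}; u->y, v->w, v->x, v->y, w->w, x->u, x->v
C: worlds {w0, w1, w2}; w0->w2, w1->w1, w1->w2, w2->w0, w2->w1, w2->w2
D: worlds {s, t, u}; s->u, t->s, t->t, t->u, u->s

This is the axiom for a generalized confluence (Geach) condition; its first-order frame correspondent is forall x forall y forall z ((xRy & xRz) -> exists w (y R^2 w & z R^2 w)).
A: fails — uRw, uRw but no t with wR²t and wR²t.
B: fails — uRy, uRy but no t with yR²t and yR²t.
C: holds.
D: fails — tRs, tRu but no w with sR²w and uR²w.
Valid on: C.

C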